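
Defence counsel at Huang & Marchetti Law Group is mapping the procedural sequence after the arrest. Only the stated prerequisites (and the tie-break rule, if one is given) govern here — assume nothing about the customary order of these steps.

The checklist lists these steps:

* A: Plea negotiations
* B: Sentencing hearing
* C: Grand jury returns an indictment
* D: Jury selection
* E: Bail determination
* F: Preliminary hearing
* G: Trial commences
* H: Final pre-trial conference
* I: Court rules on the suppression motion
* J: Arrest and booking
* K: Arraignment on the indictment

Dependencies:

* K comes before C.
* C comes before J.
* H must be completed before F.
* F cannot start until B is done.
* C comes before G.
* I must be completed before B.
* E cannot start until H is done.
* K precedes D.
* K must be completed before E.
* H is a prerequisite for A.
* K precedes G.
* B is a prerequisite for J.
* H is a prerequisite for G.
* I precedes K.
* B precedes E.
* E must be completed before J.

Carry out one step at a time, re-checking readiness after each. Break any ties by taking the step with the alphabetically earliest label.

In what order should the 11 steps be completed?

Nothing is required for H and I. H has the earlier label → H first.
A now also ready, so the ready set is {A, I}; A has the earlier label → A.
I is the only step now ready → I.
Now B and K have their prerequisites met. B has the earlier label, so B next.
F now also ready, so the ready set is {F, K}; F has the earlier label → F.
That leaves K as the only ready step → K.
C, D and E are all available; C has the earlier label → C.
Ready: D, E and G. D has the earlier label → D.
E and G are both available; E has the earlier label → E.
Now G and J have their prerequisites met. G has the earlier label, so G next.
J needed B, C and E, now all done → J.

H, A, I, B, F, K, C, D, E, G, J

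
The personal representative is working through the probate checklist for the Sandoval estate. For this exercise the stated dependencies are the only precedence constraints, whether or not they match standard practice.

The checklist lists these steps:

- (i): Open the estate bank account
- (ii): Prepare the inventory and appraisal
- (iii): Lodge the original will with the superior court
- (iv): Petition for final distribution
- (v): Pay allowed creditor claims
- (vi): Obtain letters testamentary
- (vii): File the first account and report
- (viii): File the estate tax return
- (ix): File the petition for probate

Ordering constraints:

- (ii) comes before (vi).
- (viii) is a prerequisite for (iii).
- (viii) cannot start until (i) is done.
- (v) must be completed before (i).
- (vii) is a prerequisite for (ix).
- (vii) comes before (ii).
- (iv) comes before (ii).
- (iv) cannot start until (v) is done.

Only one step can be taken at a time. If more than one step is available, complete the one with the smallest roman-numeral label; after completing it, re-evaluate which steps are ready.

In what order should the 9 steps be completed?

(v) (i) (iv) (vii) (ii) (vi) (viii) (iii) (ix)

(v) and (vii) have no prerequisites; (v) has the earlier label, so (v) is first.
Ready: (i), (iv) and (vii). (i) has the earlier label → (i).
(viii) now also ready, so the ready set is {(iv), (vii), (viii)}; (iv) has the earlier label → (iv).
Now (vii) and (viii) have their prerequisites met. (vii) has the earlier label, so (vii) next.
(ii), (viii) and (ix) are all available; (ii) has the earlier label → (ii).
(vi) now also ready, so the ready set is {(vi), (viii), (ix)}; (vi) has the earlier label → (vi).
Now (viii) and (ix) have their prerequisites met. (viii) has the earlier label, so (viii) next.
Now (iii) and (ix) have their prerequisites met. (iii) has the earlier label, so (iii) next.
(ix) is the only step now ready → (ix).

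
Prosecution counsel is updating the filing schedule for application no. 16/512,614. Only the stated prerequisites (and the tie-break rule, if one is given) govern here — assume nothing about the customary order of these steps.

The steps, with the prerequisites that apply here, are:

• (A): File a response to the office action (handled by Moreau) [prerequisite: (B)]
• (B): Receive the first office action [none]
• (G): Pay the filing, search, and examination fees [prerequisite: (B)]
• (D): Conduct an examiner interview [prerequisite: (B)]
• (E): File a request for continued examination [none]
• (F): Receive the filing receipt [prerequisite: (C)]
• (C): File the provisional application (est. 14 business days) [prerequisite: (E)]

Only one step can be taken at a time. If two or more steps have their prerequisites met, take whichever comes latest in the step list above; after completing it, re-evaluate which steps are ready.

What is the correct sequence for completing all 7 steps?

Nothing is required for (E) and (B). (E) is listed later → (E) first.
(C) now also ready, so the ready set is {(C), (B)}; (C) is listed later → (C).
Now (F) and (B) have their prerequisites met. (F) is listed later, so (F) next.
(B) is the only step now ready → (B).
(D), (G) and (A) are all available; (D) is listed later → (D).
(G) and (A) are both available; (G) is listed later → (G).
(A) needed (B), now all done → (A).

(E) (C) (F) (B) (D) (G) (A)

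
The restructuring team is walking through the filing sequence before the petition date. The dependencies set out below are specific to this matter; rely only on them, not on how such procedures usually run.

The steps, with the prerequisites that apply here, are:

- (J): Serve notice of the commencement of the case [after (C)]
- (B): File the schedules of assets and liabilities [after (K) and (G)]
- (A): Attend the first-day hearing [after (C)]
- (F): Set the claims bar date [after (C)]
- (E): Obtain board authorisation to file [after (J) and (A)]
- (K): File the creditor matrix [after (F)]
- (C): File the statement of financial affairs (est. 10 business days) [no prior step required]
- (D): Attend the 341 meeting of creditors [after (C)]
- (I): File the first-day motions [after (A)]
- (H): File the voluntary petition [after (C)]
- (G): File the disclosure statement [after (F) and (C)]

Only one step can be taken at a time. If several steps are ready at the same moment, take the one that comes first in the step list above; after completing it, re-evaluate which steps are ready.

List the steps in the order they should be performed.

(C) → (J) → (A) → (F) → (E) → (K) → (D) → (I) → (H) → (G) → (B)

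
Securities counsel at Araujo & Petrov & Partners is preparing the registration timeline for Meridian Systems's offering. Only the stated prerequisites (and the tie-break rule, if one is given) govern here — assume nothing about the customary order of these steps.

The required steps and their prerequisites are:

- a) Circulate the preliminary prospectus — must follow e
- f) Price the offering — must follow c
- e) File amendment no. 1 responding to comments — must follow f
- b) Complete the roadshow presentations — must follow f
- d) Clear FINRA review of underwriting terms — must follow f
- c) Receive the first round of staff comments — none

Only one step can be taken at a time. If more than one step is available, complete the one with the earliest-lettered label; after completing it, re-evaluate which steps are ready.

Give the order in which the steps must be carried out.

Only c has no prerequisites, so it is first.
f is the only step now ready → f.
Ready: b, d and e. b has the earlier label → b.
d and e are both available; d has the earlier label → d.
e needed f, now all done → e.
Next only a has its prerequisites met → a.

c f b d e a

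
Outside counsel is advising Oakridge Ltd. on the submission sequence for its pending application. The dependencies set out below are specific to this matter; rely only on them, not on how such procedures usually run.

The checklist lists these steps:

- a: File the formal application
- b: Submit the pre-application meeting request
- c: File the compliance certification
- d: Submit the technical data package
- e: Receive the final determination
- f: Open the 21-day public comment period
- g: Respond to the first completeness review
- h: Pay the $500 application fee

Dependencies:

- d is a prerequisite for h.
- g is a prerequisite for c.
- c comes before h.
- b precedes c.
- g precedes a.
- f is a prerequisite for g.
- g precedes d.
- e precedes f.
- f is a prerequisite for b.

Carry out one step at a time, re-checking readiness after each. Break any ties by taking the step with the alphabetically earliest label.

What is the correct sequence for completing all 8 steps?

Only e has no prerequisites, so it is first.
f needed e, now all done → f.
Now b and g have their prerequisites met. b has the earlier label, so b next.
g is the only step now ready → g.
Now a, c and d have their prerequisites met. a has the earlier label, so a next.
Now c and d have their prerequisites met. c has the earlier label, so c next.
Next only d has its prerequisites met → d.
That leaves h as the only ready step → h.

e, f, b, g, a, c, d, h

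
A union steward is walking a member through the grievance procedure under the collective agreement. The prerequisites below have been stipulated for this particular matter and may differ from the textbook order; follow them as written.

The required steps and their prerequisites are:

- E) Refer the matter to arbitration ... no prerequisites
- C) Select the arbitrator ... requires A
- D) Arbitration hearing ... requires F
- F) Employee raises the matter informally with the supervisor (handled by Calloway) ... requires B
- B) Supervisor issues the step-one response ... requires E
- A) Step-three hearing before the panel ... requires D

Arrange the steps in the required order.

E, B, F, D, A, C

Only E has no prerequisites, so it is first.
B is the only step now ready → B.
F needed B, now all done → F.
That leaves D as the only ready step → D.
A needed D, now all done → A.
C is the only step now ready → C.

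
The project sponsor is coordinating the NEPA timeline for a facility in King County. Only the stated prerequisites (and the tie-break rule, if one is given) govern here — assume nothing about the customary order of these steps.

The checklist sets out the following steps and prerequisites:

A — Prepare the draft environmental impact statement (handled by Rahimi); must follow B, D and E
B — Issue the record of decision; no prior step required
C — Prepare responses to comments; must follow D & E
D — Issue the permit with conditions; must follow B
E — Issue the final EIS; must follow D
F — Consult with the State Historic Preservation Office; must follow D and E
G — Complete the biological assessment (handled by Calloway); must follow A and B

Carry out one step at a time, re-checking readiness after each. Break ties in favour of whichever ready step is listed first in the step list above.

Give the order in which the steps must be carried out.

B → D → E → A → C → F → G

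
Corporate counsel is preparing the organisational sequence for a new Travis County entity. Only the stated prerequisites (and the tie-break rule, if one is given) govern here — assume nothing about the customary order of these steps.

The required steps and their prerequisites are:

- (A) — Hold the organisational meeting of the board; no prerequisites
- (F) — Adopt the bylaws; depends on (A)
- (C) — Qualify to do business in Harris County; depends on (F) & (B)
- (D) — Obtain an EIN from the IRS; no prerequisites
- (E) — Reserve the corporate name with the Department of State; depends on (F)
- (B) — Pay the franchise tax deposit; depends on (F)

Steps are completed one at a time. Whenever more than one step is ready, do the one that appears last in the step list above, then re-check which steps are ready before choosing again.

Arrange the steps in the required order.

(D) and (A) have no prerequisites; (D) is listed later, so (D) is first.
That leaves (A) as the only ready step → (A).
Next only (F) has its prerequisites met → (F).
Ready: (B) and (E). (B) is listed later → (B).
Now (E) and (C) have their prerequisites met. (E) is listed later, so (E) next.
That leaves (C) as the only ready step → (C).

(D) → (A) → (F) → (B) → (E) → (C)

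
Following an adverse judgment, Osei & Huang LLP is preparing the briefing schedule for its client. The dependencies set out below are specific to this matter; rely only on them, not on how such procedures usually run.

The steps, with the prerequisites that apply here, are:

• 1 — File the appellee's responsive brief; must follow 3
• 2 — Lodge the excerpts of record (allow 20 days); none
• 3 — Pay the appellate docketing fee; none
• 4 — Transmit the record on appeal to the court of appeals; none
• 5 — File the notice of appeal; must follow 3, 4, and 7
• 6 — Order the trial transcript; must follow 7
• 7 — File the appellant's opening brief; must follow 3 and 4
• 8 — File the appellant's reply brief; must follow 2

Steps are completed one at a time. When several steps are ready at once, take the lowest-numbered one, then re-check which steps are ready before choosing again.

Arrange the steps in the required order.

Nothing is required for 2, 3 and 4. 2 has the earlier label → 2 first.
Ready: 3, 4 and 8. 3 has the earlier label → 3.
Now 1, 4 and 8 have their prerequisites met. 1 has the earlier label, so 1 next.
4 and 8 are both available; 4 has the earlier label → 4.
Ready: 7 and 8. 7 has the earlier label → 7.
5, 6 and 8 are all available; 5 has the earlier label → 5.
Now 6 and 8 have their prerequisites met. 6 has the earlier label, so 6 next.
That leaves 8 as the only ready step → 8.

2, 3, 1, 4, 7, 5, 6, 8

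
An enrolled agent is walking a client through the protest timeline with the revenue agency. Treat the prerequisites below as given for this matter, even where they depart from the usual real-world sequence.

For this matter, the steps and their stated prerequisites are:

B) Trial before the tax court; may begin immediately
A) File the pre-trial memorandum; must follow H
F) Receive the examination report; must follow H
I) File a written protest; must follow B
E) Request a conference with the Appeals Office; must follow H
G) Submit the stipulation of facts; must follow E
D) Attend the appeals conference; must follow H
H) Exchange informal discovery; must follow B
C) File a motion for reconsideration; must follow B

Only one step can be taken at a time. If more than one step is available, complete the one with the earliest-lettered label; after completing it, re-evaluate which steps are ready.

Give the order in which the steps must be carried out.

Only B has no prerequisites, so it is first.
Now C, H and I have their prerequisites met. C has the earlier label, so C next.
Now H and I have their prerequisites met. H has the earlier label, so H next.
Ready: A, D, E, F and I. A has the earlier label → A.
Now D, E, F and I have their prerequisites met. D has the earlier label, so D next.
Now E, F and I have their prerequisites met. E has the earlier label, so E next.
Ready: F, G and I. F has the earlier label → F.
Now G and I have their prerequisites met. G has the earlier label, so G next.
That leaves I as the only ready step → I.

B → C → H → A → D → E → F → G → I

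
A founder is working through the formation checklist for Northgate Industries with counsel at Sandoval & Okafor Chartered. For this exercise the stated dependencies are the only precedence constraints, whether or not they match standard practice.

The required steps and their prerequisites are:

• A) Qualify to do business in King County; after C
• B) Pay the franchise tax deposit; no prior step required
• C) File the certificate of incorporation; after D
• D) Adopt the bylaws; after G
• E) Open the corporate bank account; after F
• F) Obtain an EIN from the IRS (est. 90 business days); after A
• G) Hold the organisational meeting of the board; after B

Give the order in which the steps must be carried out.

B is the only step with nothing outstanding, so it goes first.
Next only G has its prerequisites met → G.
D is the only step now ready → D.
C needed D, now all done → C.
Next only A has its prerequisites met → A.
F is the only step now ready → F.
E needed F, now all done → E.

B → G → D → C → A → F → E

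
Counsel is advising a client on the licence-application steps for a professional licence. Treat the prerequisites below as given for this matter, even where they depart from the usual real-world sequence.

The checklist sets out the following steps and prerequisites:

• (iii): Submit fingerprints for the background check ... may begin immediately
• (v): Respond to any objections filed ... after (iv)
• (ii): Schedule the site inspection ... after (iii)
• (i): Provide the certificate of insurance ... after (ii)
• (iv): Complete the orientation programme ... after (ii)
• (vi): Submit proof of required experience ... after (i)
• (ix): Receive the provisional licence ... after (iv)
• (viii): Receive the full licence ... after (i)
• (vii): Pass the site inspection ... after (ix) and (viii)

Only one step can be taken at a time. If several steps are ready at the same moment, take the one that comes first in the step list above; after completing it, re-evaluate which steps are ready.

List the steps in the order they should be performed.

(iii) (ii) (i) (iv) (v) (vi) (ix) (viii) (vii)

(iii) is the only step with nothing outstanding, so it goes first.
Next only (ii) has its prerequisites met → (ii).
Ready: (i) and (iv). (i) is listed earlier → (i).
(vi) and (viii) now also ready, so the ready set is {(iv), (vi), (viii)}; (iv) is listed earlier → (iv).
(v), (vi), (ix) and (viii) are all available; (v) is listed earlier → (v).
Ready: (vi), (ix) and (viii). (vi) is listed earlier → (vi).
Now (ix) and (viii) have their prerequisites met. (ix) is listed earlier, so (ix) next.
(viii) is the only step now ready → (viii).
(vii) needed (ix) and (viii), now all done → (vii).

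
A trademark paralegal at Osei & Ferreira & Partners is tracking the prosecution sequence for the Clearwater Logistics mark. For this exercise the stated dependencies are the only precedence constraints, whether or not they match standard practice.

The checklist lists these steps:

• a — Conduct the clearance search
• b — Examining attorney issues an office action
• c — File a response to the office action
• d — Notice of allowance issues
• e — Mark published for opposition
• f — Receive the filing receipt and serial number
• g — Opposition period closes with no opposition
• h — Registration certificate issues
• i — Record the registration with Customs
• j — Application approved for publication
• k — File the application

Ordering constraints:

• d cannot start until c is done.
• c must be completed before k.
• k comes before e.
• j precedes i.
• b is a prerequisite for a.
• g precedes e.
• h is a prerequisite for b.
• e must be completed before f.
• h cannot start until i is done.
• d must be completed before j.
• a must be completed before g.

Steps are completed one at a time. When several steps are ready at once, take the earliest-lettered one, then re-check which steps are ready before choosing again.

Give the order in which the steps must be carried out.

c is the only step with nothing outstanding, so it goes first.
Ready: d and k. d has the earlier label → d.
Now j and k have their prerequisites met. j has the earlier label, so j next.
i now also ready, so the ready set is {i, k}; i has the earlier label → i.
Ready: h and k. h has the earlier label → h.
Now b and k have their prerequisites met. b has the earlier label, so b next.
Now a and k have their prerequisites met. a has the earlier label, so a next.
g and k are both available; g has the earlier label → g.
k needed c, now all done → k.
e needed g and k, now all done → e.
f is the only step now ready → f.

c, d, j, i, h, b, a, g, k, e, f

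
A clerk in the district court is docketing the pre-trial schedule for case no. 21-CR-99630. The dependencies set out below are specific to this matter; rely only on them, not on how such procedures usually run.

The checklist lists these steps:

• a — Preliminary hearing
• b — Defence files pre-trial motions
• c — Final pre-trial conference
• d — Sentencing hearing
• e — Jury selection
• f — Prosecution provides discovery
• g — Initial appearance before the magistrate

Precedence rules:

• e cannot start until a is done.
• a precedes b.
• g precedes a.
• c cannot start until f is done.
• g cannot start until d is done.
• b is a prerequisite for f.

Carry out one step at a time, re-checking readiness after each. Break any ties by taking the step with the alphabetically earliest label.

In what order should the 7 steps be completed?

d g a b e f c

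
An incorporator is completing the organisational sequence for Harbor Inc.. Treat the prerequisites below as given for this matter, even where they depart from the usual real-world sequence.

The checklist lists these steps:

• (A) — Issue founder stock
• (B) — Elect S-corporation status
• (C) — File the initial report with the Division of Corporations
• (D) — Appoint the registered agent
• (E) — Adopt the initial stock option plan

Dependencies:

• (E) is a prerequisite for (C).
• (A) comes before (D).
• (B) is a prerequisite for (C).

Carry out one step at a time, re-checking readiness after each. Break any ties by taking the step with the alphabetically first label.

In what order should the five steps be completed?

(A), (B), (D), (E), (C)

Nothing is required for (A), (B) and (E). (A) has the earlier label → (A) first.
Ready: (B), (D) and (E). (B) has the earlier label → (B).
Ready: (D) and (E). (D) has the earlier label → (D).
Next only (E) has its prerequisites met → (E).
Next only (C) has its prerequisites met → (C).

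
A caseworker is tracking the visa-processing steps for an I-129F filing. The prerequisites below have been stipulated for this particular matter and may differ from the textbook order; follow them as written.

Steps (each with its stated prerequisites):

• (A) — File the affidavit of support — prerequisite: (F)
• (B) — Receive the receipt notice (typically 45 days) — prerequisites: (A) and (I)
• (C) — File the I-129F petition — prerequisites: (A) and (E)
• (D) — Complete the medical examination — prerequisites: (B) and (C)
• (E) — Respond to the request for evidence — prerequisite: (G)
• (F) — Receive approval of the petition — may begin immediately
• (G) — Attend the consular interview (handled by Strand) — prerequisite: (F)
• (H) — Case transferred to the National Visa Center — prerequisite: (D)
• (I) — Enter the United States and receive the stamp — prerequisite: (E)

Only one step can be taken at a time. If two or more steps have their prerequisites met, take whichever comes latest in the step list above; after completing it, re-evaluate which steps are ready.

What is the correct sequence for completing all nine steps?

(F) → (G) → (E) → (I) → (A) → (C) → (B) → (D) → (H)

Only (F) has no prerequisites, so it is first.
(G) and (A) are both available; (G) is listed later → (G).
Now (E) and (A) have their prerequisites met. (E) is listed later, so (E) next.
(I) now also ready, so the ready set is {(I), (A)}; (I) is listed later → (I).
That leaves (A) as the only ready step → (A).
(C) and (B) are both available; (C) is listed later → (C).
(B) needed (I) and (A), now all done → (B).
(D) is the only step now ready → (D).
(H) needed (D), now all done → (H).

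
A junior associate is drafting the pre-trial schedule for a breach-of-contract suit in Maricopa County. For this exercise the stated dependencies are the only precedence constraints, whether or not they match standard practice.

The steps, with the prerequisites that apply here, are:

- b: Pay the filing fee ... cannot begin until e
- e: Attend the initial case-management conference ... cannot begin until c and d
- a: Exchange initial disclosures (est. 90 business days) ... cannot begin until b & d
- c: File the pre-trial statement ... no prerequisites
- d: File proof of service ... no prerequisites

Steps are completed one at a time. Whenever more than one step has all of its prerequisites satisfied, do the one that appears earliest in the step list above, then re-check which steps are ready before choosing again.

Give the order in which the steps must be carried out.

c, d, e, b, a

Nothing is required for c and d. c is listed earlier → c first.
That leaves d as the only ready step → d.
e is the only step now ready → e.
b needed e, now all done → b.
Next only a has its prerequisites met → a.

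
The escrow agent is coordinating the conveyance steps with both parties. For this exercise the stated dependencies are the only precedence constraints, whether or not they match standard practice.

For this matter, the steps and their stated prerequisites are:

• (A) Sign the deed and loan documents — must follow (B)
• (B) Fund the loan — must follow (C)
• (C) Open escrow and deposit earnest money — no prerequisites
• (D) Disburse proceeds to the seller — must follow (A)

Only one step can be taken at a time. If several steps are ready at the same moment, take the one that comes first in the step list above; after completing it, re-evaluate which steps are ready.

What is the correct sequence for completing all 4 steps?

(C) is the only step with nothing outstanding, so it goes first.
(B) is the only step now ready → (B).
(A) needed (B), now all done → (A).
Next only (D) has its prerequisites met → (D).

(C) → (B) → (A) → (D)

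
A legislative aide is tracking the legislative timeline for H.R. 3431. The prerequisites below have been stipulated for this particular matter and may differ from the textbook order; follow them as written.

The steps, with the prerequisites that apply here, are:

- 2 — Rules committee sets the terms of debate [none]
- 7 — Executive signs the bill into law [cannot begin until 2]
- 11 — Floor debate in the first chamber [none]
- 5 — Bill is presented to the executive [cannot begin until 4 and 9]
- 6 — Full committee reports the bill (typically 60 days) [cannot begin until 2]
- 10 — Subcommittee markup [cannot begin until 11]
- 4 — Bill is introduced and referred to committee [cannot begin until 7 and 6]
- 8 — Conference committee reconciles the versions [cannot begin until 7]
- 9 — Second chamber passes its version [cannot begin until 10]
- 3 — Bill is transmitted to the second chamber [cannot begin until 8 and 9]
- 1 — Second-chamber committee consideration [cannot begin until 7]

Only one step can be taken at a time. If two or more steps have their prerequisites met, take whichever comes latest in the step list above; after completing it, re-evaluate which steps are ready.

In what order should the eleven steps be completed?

Nothing is required for 11 and 2. 11 is listed later → 11 first.
Ready: 10 and 2. 10 is listed later → 10.
9 now also ready, so the ready set is {9, 2}; 9 is listed later → 9.
That leaves 2 as the only ready step → 2.
Ready: 6 and 7. 6 is listed later → 6.
Next only 7 has its prerequisites met → 7.
Now 1, 8 and 4 have their prerequisites met. 1 is listed later, so 1 next.
8 and 4 are both available; 8 is listed later → 8.
3 now also ready, so the ready set is {3, 4}; 3 is listed later → 3.
4 is the only step now ready → 4.
5 is the only step now ready → 5.

11, 10, 9, 2, 6, 7, 1, 8, 3, 4, 5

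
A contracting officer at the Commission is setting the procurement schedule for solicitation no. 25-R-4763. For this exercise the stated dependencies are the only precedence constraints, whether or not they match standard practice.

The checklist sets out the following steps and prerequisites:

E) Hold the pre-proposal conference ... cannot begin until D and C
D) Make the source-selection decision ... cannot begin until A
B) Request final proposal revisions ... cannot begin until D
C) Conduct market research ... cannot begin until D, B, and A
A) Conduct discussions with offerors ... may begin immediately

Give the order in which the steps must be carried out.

A, D, B, C, E

A is the only step with nothing outstanding, so it goes first.
D needed A, now all done → D.
B needed D, now all done → B.
C needed D, B and A, now all done → C.
That leaves E as the only ready step → E.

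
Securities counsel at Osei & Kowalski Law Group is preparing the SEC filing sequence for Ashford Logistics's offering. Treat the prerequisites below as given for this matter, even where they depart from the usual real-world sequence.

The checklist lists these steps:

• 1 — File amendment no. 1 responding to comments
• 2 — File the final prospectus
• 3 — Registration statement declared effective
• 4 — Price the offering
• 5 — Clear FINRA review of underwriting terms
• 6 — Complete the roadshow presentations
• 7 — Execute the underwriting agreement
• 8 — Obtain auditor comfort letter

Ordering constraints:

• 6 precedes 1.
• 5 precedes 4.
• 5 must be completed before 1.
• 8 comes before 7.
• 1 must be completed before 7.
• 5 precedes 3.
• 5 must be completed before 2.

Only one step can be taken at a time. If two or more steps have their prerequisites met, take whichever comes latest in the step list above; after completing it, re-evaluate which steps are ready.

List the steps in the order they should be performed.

8, 6, 5, 4, 3, 2, 1, 7

8, 6 and 5 have no prerequisites; 8 is listed later, so 8 is first.
Ready: 6 and 5. 6 is listed later → 6.
Next only 5 has its prerequisites met → 5.
Ready: 4, 3, 2 and 1. 4 is listed later → 4.
Now 3, 2 and 1 have their prerequisites met. 3 is listed later, so 3 next.
Ready: 2 and 1. 2 is listed later → 2.
Next only 1 has its prerequisites met → 1.
Next only 7 has its prerequisites met → 7.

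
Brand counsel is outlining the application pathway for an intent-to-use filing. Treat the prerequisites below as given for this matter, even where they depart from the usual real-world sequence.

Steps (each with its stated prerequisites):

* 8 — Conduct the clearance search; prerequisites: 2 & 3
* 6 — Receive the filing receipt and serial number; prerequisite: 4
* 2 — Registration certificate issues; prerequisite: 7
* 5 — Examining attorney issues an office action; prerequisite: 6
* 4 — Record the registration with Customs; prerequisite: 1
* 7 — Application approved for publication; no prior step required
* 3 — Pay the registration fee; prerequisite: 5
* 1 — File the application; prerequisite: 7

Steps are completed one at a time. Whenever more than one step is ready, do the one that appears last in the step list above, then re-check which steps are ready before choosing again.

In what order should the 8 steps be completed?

7 1 4 2 6 5 3 8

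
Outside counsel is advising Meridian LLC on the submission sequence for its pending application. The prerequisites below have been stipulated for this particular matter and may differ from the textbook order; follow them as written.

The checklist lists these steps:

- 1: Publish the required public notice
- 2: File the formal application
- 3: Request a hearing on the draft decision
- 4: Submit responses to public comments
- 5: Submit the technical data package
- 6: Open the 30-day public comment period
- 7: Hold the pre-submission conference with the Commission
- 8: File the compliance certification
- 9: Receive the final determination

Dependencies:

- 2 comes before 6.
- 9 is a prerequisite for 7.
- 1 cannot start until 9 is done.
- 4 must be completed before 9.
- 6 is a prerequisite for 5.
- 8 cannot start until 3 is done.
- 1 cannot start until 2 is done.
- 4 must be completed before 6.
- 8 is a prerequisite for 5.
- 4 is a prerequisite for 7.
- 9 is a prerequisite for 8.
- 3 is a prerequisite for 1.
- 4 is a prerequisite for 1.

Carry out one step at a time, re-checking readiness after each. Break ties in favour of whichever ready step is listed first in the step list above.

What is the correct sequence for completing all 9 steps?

2 → 3 → 4 → 6 → 9 → 1 → 7 → 8 → 5

Nothing is required for 2, 3 and 4. 2 is listed earlier → 2 first.
3 and 4 are both available; 3 is listed earlier → 3.
4 is the only step now ready → 4.
Now 6 and 9 have their prerequisites met. 6 is listed earlier, so 6 next.
9 needed 4, now all done → 9.
Ready: 1, 7 and 8. 1 is listed earlier → 1.
Now 7 and 8 have their prerequisites met. 7 is listed earlier, so 7 next.
8 is the only step now ready → 8.
That leaves 5 as the only ready step → 5.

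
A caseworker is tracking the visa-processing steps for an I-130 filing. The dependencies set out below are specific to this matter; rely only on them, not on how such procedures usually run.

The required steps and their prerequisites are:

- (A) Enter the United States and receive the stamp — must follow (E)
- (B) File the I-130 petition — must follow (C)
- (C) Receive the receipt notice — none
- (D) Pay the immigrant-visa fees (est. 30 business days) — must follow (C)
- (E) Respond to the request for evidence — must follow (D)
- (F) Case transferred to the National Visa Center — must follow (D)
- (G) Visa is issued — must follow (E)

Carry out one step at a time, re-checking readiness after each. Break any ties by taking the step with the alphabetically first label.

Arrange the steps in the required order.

(C) (B) (D) (E) (A) (F) (G)

(C) has no prerequisites → (C) first.
Ready: (B) and (D). (B) has the earlier label → (B).
That leaves (D) as the only ready step → (D).
Ready: (E) and (F). (E) has the earlier label → (E).
(A) and (G) now also ready, so the ready set is {(A), (F), (G)}; (A) has the earlier label → (A).
Now (F) and (G) have their prerequisites met. (F) has the earlier label, so (F) next.
(G) is the only step now ready → (G).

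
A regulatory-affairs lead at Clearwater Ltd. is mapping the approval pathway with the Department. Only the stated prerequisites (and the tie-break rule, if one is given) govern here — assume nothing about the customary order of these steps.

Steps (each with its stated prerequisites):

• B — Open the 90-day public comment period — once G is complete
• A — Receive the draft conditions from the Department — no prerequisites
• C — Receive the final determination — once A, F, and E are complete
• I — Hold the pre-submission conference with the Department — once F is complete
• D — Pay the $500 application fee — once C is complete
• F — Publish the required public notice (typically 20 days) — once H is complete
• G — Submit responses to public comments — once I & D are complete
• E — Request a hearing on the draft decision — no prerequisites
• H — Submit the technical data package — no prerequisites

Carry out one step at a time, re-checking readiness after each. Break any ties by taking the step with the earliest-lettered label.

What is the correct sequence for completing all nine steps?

A E H F C D I G B

A, E and H have no prerequisites; A has the earlier label, so A is first.
E and H are both available; E has the earlier label → E.
H is the only step now ready → H.
That leaves F as the only ready step → F.
Now C and I have their prerequisites met. C has the earlier label, so C next.
D now also ready, so the ready set is {D, I}; D has the earlier label → D.
I is the only step now ready → I.
Next only G has its prerequisites met → G.
B needed G, now all done → B.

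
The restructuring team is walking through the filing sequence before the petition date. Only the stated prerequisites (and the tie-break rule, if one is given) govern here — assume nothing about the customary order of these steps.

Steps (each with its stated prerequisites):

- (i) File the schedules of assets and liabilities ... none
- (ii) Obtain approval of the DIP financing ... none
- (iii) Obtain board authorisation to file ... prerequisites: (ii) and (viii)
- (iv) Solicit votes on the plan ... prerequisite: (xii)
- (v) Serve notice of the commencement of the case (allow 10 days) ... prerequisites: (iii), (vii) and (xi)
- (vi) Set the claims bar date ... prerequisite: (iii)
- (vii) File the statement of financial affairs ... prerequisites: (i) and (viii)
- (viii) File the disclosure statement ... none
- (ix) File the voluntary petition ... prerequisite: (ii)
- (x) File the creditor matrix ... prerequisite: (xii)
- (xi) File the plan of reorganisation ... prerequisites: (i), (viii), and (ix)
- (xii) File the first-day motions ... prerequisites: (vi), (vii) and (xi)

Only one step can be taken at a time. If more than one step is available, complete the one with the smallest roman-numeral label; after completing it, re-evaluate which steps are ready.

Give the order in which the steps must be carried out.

(i), (ii) and (viii) have no prerequisites; (i) has the earlier label, so (i) is first.
(ii) and (viii) are both available; (ii) has the earlier label → (ii).
(ix) now also ready, so the ready set is {(viii), (ix)}; (viii) has the earlier label → (viii).
(iii) and (vii) now also ready, so the ready set is {(iii), (vii), (ix)}; (iii) has the earlier label → (iii).
(vi) now also ready, so the ready set is {(vi), (vii), (ix)}; (vi) has the earlier label → (vi).
Ready: (vii) and (ix). (vii) has the earlier label → (vii).
Next only (ix) has its prerequisites met → (ix).
(xi) needed (i), (viii) and (ix), now all done → (xi).
Ready: (v) and (xii). (v) has the earlier label → (v).
(xii) is the only step now ready → (xii).
(iv) and (x) are both available; (iv) has the earlier label → (iv).
(x) is the only step now ready → (x).

(i) (ii) (viii) (iii) (vi) (vii) (ix) (xi) (v) (xii) (iv) (x)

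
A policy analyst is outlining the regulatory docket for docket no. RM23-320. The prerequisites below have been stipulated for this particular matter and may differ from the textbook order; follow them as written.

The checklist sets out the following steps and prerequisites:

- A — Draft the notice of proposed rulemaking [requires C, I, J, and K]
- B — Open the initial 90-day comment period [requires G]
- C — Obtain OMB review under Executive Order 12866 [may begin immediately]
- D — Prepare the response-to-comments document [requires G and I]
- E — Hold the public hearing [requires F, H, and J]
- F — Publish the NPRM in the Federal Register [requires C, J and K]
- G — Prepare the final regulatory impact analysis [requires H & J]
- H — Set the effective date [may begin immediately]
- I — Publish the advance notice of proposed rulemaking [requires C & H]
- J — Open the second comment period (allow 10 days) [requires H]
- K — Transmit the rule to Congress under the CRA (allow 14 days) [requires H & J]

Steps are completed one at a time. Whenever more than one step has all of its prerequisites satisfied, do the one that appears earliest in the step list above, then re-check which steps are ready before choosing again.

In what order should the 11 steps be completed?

C and H have no prerequisites; C is listed earlier, so C is first.
That leaves H as the only ready step → H.
Ready: I and J. I is listed earlier → I.
That leaves J as the only ready step → J.
G and K are both available; G is listed earlier → G.
Now B, D and K have their prerequisites met. B is listed earlier, so B next.
D and K are both available; D is listed earlier → D.
That leaves K as the only ready step → K.
Now A and F have their prerequisites met. A is listed earlier, so A next.
F needed C, J and K, now all done → F.
Next only E has its prerequisites met → E.

C, H, I, J, G, B, D, K, A, F, E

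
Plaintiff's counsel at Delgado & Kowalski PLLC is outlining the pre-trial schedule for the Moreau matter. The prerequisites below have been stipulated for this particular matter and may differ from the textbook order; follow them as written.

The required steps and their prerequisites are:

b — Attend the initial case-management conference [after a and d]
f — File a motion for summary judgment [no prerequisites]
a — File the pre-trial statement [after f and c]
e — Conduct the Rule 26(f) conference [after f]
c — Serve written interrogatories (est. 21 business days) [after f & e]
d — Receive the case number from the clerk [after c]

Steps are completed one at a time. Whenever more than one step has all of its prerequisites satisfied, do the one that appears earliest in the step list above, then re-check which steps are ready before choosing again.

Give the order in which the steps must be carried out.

f e c a d b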